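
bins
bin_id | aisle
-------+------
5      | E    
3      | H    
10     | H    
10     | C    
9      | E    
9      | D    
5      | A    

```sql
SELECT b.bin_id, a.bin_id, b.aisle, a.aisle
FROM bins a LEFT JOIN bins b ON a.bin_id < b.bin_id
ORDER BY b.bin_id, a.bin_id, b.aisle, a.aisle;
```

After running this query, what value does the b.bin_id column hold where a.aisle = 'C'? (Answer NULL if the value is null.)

NULL

LEFT JOIN keeps every row from `bins a`; unmatched rows get NULL for `bins b`'s columns.
Matching on a.bin_id < b.bin_id.
- a[0] bin_id=5 → 4 match(es) in b → 4 row(s).
- a[1] bin_id=3 → 6 match(es) in b → 6 row(s).
- a[2] bin_id=10 → no match; kept with NULLs on the b side.
- a[3] bin_id=10 → no match; kept with NULLs on the b side.
- a[4] bin_id=9 → 2 match(es) in b → 2 row(s).
- a[5] bin_id=9 → 2 match(es) in b → 2 row(s).
- a[6] bin_id=5 → 4 match(es) in b → 4 row(s).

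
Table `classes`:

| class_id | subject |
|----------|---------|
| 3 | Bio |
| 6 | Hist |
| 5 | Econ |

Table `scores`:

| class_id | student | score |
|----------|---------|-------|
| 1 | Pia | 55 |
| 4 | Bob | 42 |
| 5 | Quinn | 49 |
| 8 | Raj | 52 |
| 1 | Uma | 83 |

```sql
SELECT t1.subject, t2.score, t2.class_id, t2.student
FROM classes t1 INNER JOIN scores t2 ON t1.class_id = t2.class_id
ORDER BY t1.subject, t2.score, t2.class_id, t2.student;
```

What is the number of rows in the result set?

1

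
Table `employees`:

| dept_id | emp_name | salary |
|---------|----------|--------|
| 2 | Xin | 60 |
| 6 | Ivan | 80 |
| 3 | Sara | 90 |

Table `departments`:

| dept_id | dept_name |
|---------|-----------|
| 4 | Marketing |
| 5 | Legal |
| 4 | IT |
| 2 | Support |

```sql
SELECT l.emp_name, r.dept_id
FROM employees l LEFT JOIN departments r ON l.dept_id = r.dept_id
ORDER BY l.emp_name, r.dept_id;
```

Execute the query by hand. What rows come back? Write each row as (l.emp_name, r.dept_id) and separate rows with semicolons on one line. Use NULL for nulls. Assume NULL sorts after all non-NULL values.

(Ivan, NULL); (Sara, NULL); (Xin, 2)

LEFT JOIN keeps every row from `employees`; unmatched rows get NULL for `departments`'s columns.
Matching on l.dept_id = r.dept_id.
Matched pairs: 1; unmatched l rows kept: 2.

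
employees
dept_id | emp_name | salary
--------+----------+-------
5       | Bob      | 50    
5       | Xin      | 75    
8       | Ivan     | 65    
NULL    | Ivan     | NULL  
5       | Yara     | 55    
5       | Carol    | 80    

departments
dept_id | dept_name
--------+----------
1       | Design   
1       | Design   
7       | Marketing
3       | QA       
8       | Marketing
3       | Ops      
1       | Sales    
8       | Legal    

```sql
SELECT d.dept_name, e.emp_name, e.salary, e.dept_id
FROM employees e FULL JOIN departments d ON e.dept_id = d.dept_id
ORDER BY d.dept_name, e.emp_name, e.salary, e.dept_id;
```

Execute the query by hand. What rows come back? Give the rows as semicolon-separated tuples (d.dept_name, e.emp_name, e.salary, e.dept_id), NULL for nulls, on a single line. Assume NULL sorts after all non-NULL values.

FULL OUTER JOIN keeps every row from both sides; unmatched rows get NULL for the other side's columns.
Matching on e.dept_id = d.dept_id. A NULL in a compared column never satisfies the condition.
Matched pairs: 2; unmatched e rows kept: 5; unmatched d rows kept: 6.

(Design, NULL, NULL, NULL); (Design, NULL, NULL, NULL); (Legal, Ivan, 65, 8); (Marketing, Ivan, 65, 8); (Marketing, NULL, NULL, NULL); (Ops, NULL, NULL, NULL); (QA, NULL, NULL, NULL); (Sales, NULL, NULL, NULL); (NULL, Bob, 50, 5); (NULL, Carol, 80, 5); (NULL, Ivan, NULL, NULL); (NULL, Xin, 75, 5); (NULL, Yara, 55, 5)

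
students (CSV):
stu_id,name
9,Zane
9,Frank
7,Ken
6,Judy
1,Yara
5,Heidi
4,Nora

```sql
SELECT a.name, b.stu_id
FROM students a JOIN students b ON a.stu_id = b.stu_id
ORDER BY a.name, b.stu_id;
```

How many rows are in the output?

9

INNER JOIN keeps only pairs where the ON condition holds.
Matching on a.stu_id = b.stu_id.
Matched pairs: 9.
Total: 9 rows.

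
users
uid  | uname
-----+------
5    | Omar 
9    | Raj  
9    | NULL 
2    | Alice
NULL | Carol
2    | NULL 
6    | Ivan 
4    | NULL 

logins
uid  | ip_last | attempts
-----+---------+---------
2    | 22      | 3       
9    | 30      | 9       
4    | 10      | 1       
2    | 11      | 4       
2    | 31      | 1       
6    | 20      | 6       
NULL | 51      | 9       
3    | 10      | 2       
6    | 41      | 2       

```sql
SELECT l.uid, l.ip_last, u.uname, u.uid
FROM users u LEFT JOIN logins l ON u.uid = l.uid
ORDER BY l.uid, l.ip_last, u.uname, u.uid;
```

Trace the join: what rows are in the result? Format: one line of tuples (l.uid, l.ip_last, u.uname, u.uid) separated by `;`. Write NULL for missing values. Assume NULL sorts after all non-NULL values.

(2, 11, Alice, 2); (2, 11, NULL, 2); (2, 22, Alice, 2); (2, 22, NULL, 2); (2, 31, Alice, 2); (2, 31, NULL, 2); (4, 10, NULL, 4); (6, 20, Ivan, 6); (6, 41, Ivan, 6); (9, 30, Raj, 9); (9, 30, NULL, 9); (NULL, NULL, Carol, NULL); (NULL, NULL, Omar, 5)

LEFT JOIN keeps every row from `users`; unmatched rows get NULL for `logins`'s columns.
Matching on u.uid = l.uid. A NULL in a compared column never satisfies the condition.
Matched pairs: 11; unmatched u rows kept: 2.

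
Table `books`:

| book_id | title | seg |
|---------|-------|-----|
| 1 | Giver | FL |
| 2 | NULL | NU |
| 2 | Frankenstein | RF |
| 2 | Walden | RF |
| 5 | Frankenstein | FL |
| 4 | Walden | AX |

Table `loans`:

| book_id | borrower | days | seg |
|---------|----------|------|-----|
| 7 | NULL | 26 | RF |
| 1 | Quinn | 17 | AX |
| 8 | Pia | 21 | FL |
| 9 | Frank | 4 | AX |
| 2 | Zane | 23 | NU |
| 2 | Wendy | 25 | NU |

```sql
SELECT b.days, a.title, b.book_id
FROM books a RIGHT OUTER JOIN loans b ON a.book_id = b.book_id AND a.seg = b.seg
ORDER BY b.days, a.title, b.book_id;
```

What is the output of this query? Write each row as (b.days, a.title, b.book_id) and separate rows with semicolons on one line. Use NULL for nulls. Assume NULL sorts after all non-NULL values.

(4, NULL, 9); (17, NULL, 1); (21, NULL, 8); (23, NULL, 2); (25, NULL, 2); (26, NULL, 7)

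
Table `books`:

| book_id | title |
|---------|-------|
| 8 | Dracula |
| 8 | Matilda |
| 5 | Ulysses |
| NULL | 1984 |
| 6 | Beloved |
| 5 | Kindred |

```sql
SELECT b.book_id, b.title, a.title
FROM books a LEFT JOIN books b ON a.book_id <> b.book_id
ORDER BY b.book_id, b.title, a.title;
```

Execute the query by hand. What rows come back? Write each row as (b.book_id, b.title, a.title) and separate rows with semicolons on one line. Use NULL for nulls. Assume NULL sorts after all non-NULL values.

LEFT JOIN keeps every row from `books a`; unmatched rows get NULL for `books b`'s columns.
Matching on a.book_id <> b.book_id. A NULL in a compared column never satisfies the condition.
- a row (book_id=8): matches 3 b row(s) → 3 output row(s).
- a row (book_id=8): matches 3 b row(s) → 3 output row(s).
- a row (book_id=5): matches 3 b row(s) → 3 output row(s).
- a row (book_id=NULL): no match → kept, b columns NULL.
- a row (book_id=6): matches 4 b row(s) → 4 output row(s).
- a row (book_id=5): matches 3 b row(s) → 3 output row(s).

(5, Kindred, Beloved); (5, Kindred, Dracula); (5, Kindred, Matilda); (5, Ulysses, Beloved); (5, Ulysses, Dracula); (5, Ulysses, Matilda); (6, Beloved, Dracula); (6, Beloved, Kindred); (6, Beloved, Matilda); (6, Beloved, Ulysses); (8, Dracula, Beloved); (8, Dracula, Kindred); (8, Dracula, Ulysses); (8, Matilda, Beloved); (8, Matilda, Kindred); (8, Matilda, Ulysses); (NULL, NULL, 1984)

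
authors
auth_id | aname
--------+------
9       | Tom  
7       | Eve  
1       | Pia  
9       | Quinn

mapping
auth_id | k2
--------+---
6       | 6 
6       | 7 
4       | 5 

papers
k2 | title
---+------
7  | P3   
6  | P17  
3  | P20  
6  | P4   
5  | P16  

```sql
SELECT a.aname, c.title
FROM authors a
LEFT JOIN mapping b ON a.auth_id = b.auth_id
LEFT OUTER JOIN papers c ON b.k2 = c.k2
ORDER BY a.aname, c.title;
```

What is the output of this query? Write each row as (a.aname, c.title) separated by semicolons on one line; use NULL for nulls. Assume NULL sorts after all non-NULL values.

(Eve, NULL); (Pia, NULL); (Quinn, NULL); (Tom, NULL)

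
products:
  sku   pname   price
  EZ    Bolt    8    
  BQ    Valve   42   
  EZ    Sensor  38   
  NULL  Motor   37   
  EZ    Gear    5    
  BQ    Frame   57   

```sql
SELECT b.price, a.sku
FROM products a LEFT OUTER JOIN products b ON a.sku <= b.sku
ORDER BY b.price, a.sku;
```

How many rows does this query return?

20

LEFT JOIN keeps every row from `products a`; unmatched rows get NULL for `products b`'s columns.
Matching on a.sku <= b.sku. A NULL in a compared column never satisfies the condition.
- a (sku=EZ) pairs with 3 row(s) of b.
- a (sku=BQ) pairs with 5 row(s) of b.
- a (sku=EZ) pairs with 3 row(s) of b.
- a (sku=NULL) has no partner → padded with NULL.
- a (sku=EZ) pairs with 3 row(s) of b.
- a (sku=BQ) pairs with 5 row(s) of b.
Total: 19 matched + 1 padded = 20 rows.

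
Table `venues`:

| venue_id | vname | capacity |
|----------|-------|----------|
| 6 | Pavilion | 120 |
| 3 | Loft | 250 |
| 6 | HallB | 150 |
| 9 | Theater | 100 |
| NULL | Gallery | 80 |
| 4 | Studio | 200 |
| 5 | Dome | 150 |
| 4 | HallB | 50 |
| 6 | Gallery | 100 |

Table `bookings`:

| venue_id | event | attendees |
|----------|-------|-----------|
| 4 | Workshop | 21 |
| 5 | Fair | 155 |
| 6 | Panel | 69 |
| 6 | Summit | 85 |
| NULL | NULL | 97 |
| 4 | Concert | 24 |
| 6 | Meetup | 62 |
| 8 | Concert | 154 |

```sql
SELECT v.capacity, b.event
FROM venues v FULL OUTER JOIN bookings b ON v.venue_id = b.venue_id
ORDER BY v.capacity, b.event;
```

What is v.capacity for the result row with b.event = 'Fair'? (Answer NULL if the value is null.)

150

FULL OUTER JOIN keeps every row from both sides; unmatched rows get NULL for the other side's columns.
Matching on v.venue_id = b.venue_id. A NULL in a compared column never satisfies the condition.
Matched pairs: 14; unmatched v rows kept: 3; unmatched b rows kept: 2.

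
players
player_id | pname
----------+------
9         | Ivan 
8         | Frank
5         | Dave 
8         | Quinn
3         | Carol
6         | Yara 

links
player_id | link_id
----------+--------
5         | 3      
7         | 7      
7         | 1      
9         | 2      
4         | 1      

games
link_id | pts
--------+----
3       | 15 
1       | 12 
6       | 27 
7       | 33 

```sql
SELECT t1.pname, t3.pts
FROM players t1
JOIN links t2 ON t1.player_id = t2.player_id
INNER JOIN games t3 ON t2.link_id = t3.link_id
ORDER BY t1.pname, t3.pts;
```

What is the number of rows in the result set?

1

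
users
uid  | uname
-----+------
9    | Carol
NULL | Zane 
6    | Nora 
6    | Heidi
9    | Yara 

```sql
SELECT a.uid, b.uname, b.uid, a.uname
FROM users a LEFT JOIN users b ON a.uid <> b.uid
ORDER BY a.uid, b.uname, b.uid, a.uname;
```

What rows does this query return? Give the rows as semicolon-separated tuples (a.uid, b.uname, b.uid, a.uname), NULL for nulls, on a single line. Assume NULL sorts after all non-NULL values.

LEFT JOIN keeps every row from `users a`; unmatched rows get NULL for `users b`'s columns.
Matching on a.uid <> b.uid. A NULL in a compared column never satisfies the condition.
- uid=9: 2 matching b row(s), so 2 row(s) emitted.
- uid=NULL: no b row matches, row kept with b columns NULL.
- uid=6: 2 matching b row(s), so 2 row(s) emitted.
- uid=6: 2 matching b row(s), so 2 row(s) emitted.
- uid=9: 2 matching b row(s), so 2 row(s) emitted.
After projecting and ordering:
a.uid | b.uname | b.uid | a.uname
6 | Carol | 9 | Heidi
6 | Carol | 9 | Nora
6 | Yara | 9 | Heidi
6 | Yara | 9 | Nora
9 | Heidi | 6 | Carol
9 | Heidi | 6 | Yara
9 | Nora | 6 | Carol
9 | Nora | 6 | Yara
NULL | NULL | NULL | Zane

(6, Carol, 9, Heidi); (6, Carol, 9, Nora); (6, Yara, 9, Heidi); (6, Yara, 9, Nora); (9, Heidi, 6, Carol); (9, Heidi, 6, Yara); (9, Nora, 6, Carol); (9, Nora, 6, Yara); (NULL, NULL, NULL, Zane)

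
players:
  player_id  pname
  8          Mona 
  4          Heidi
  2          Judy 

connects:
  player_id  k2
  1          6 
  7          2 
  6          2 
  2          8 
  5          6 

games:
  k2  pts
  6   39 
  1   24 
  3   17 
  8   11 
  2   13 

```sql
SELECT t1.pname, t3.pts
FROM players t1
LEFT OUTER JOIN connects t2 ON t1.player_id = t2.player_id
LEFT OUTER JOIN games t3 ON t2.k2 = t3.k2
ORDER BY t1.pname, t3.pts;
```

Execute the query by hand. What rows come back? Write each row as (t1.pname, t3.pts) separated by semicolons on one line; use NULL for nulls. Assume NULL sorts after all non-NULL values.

(Heidi, NULL); (Judy, 11); (Mona, NULL)

Step 1 — t1 LEFT JOIN t2 on player_id → 3 row(s).
Then LEFT JOIN `games t3` on k2: each of those 3 rows is kept; rows whose t2.k2 has no match in t3 get NULL for t3's columns.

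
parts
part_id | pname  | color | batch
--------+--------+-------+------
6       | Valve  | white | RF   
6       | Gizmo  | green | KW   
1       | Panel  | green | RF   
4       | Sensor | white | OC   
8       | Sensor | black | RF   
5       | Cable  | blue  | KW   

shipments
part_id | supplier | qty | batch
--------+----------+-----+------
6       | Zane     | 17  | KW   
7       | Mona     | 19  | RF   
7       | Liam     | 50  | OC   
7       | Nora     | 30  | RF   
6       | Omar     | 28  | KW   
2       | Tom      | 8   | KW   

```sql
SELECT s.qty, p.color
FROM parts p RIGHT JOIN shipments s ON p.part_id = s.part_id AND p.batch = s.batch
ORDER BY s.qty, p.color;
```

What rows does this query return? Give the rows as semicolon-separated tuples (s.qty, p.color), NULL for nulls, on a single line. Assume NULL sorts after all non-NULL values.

RIGHT JOIN keeps every row from `shipments`; unmatched rows get NULL for `parts`'s columns.
Matching on p.part_id = s.part_id AND p.batch = s.batch.
Matched pairs: 2; unmatched s rows kept: 4.

(8, NULL); (17, green); (19, NULL); (28, green); (30, NULL); (50, NULL)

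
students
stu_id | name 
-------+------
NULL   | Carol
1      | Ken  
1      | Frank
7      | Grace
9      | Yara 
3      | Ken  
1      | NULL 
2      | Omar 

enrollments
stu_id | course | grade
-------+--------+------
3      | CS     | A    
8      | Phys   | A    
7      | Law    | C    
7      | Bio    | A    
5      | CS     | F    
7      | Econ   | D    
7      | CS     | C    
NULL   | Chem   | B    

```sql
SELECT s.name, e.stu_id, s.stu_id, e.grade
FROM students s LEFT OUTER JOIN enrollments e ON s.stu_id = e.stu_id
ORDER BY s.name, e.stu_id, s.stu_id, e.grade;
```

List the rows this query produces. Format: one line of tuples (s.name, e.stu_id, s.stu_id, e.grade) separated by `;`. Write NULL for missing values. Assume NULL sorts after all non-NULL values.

(Carol, NULL, NULL, NULL); (Frank, NULL, 1, NULL); (Grace, 7, 7, A); (Grace, 7, 7, C); (Grace, 7, 7, C); (Grace, 7, 7, D); (Ken, 3, 3, A); (Ken, NULL, 1, NULL); (Omar, NULL, 2, NULL); (Yara, NULL, 9, NULL); (NULL, NULL, 1, NULL)

LEFT JOIN keeps every row from `students`; unmatched rows get NULL for `enrollments`'s columns.
Matching on s.stu_id = e.stu_id. A NULL in a compared column never satisfies the condition.
- s row (stu_id=NULL): no match → kept, e columns NULL.
- s row (stu_id=1): no match → kept, e columns NULL.
- s row (stu_id=1): no match → kept, e columns NULL.
- s row (stu_id=7): matches 4 e row(s) → 4 output row(s).
- s row (stu_id=9): no match → kept, e columns NULL.
- s row (stu_id=3): matches 1 e row(s) → 1 output row(s).
- s row (stu_id=1): no match → kept, e columns NULL.
- s row (stu_id=2): no match → kept, e columns NULL.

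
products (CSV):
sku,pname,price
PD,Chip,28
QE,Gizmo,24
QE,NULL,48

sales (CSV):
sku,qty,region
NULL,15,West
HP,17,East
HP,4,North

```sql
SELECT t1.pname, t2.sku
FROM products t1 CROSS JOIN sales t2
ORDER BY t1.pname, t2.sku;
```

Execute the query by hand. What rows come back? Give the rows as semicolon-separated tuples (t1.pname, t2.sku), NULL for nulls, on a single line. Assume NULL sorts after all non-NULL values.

(Chip, HP); (Chip, HP); (Chip, NULL); (Gizmo, HP); (Gizmo, HP); (Gizmo, NULL); (NULL, HP); (NULL, HP); (NULL, NULL)

CROSS JOIN pairs every row of `products` with every row of `sales`: 3 × 3 = 9 rows.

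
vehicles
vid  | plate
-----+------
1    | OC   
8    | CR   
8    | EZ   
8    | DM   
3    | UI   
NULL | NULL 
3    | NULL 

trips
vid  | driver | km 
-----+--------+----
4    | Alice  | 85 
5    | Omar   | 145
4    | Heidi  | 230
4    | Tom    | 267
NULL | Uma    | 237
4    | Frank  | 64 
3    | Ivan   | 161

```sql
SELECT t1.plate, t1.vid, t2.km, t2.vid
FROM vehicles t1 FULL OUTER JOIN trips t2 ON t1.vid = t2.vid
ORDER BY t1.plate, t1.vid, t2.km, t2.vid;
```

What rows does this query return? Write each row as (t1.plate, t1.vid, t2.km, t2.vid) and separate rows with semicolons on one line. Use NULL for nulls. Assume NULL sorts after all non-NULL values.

(CR, 8, NULL, NULL); (DM, 8, NULL, NULL); (EZ, 8, NULL, NULL); (OC, 1, NULL, NULL); (UI, 3, 161, 3); (NULL, 3, 161, 3); (NULL, NULL, 64, 4); (NULL, NULL, 85, 4); (NULL, NULL, 145, 5); (NULL, NULL, 230, 4); (NULL, NULL, 237, NULL); (NULL, NULL, 267, 4); (NULL, NULL, NULL, NULL)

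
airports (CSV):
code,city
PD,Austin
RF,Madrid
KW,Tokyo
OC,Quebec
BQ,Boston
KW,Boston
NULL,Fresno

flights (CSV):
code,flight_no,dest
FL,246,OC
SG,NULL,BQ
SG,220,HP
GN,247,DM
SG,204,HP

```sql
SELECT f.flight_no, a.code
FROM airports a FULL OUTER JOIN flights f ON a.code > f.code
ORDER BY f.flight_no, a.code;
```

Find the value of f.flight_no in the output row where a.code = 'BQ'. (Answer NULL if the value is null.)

NULL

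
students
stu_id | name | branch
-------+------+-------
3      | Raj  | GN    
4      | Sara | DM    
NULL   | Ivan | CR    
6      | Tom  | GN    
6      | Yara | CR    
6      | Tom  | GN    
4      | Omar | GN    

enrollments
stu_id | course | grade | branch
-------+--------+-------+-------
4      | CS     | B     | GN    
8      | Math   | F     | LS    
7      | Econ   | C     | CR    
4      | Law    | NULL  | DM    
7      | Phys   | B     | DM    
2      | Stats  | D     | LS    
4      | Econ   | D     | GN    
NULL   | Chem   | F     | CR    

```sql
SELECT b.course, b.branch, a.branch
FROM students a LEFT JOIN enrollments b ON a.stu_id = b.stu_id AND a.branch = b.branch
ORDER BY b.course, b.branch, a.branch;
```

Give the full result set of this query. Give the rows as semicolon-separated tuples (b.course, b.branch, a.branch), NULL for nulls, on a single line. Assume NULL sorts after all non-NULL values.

(CS, GN, GN); (Econ, GN, GN); (Law, DM, DM); (NULL, NULL, CR); (NULL, NULL, CR); (NULL, NULL, GN); (NULL, NULL, GN); (NULL, NULL, GN)

LEFT JOIN keeps every row from `students`; unmatched rows get NULL for `enrollments`'s columns.
Matching on a.stu_id = b.stu_id AND a.branch = b.branch. A NULL in a compared column never satisfies the condition.
- stu_id=3, branch=GN: no b row matches, row kept with b columns NULL.
- stu_id=4, branch=DM: 1 matching b row(s), so 1 row(s) emitted.
- stu_id=NULL, branch=CR: no b row matches, row kept with b columns NULL.
- stu_id=6, branch=GN: no b row matches, row kept with b columns NULL.
- stu_id=6, branch=CR: no b row matches, row kept with b columns NULL.
- stu_id=6, branch=GN: no b row matches, row kept with b columns NULL.
- stu_id=4, branch=GN: 2 matching b row(s), so 2 row(s) emitted.
After projecting and ordering:
b.course | b.branch | a.branch
CS | GN | GN
Econ | GN | GN
Law | DM | DM
NULL | NULL | CR
NULL | NULL | CR
NULL | NULL | GN
NULL | NULL | GN
NULL | NULL | GN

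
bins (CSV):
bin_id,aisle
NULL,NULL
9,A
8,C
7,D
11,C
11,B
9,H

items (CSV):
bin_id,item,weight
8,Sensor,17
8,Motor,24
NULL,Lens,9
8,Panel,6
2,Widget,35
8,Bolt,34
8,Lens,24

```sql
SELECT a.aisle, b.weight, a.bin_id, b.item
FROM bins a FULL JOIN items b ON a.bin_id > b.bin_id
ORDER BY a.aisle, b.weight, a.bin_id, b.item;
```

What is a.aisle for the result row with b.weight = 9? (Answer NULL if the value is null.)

NULL

FULL OUTER JOIN keeps every row from both sides; unmatched rows get NULL for the other side's columns.
Matching on a.bin_id > b.bin_id. A NULL in a compared column never satisfies the condition.
Matched pairs: 26; unmatched a rows kept: 1; unmatched b rows kept: 1.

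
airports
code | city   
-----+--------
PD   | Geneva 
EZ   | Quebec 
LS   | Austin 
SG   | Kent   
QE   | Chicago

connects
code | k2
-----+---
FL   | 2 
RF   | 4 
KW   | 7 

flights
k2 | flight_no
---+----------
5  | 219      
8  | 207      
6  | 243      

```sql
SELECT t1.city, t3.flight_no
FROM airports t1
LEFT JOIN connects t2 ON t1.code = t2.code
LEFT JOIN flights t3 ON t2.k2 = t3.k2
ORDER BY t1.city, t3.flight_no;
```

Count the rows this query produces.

5

Joins associate left-to-right: airports LEFT JOIN connects on code gives 5 intermediate row(s).
Then LEFT JOIN `flights t3` on k2: each of those 5 rows is kept; rows whose t2.k2 has no match in t3 get NULL for t3's columns.
Result: 5 row(s).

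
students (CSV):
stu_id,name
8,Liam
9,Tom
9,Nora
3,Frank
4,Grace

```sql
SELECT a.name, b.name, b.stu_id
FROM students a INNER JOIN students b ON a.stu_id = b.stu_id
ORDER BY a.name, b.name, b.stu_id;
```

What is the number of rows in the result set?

INNER JOIN keeps only pairs where the ON condition holds.
Matching on a.stu_id = b.stu_id.
Matched pairs: 7.
Total: 7 rows.

7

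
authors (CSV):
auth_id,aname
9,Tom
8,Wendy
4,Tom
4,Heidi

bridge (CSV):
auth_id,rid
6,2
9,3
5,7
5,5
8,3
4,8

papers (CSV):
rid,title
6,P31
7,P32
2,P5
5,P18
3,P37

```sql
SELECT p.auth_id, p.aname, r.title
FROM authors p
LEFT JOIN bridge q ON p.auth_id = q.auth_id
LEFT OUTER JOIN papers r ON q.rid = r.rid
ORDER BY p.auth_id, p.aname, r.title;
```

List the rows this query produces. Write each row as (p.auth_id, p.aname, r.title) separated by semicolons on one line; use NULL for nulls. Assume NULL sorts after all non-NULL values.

Joins associate left-to-right: authors LEFT JOIN bridge on auth_id gives 4 intermediate row(s).
Then LEFT JOIN `papers r` on rid: each of those 4 rows is kept; rows whose q.rid has no match in r get NULL for r's columns.

(4, Heidi, NULL); (4, Tom, NULL); (8, Wendy, P37); (9, Tom, P37)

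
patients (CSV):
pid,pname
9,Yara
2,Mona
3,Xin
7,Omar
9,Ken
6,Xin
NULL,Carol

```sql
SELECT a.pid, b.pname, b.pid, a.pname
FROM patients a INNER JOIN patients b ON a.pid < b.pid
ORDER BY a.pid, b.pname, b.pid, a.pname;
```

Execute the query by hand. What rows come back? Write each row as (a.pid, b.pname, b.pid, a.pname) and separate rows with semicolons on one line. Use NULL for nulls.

INNER JOIN keeps only pairs where the ON condition holds.
Matching on a.pid < b.pid. A NULL in a compared column never satisfies the condition.
- pid=9: no matching b row, dropped.
- pid=2: 5 matching b row(s), so 5 row(s) emitted.
- pid=3: 4 matching b row(s), so 4 row(s) emitted.
- pid=7: 2 matching b row(s), so 2 row(s) emitted.
- pid=9: no matching b row, dropped.
- pid=6: 3 matching b row(s), so 3 row(s) emitted.
- pid=NULL: no matching b row, dropped.

(2, Ken, 9, Mona); (2, Omar, 7, Mona); (2, Xin, 3, Mona); (2, Xin, 6, Mona); (2, Yara, 9, Mona); (3, Ken, 9, Xin); (3, Omar, 7, Xin); (3, Xin, 6, Xin); (3, Yara, 9, Xin); (6, Ken, 9, Xin); (6, Omar, 7, Xin); (6, Yara, 9, Xin); (7, Ken, 9, Omar); (7, Yara, 9, Omar)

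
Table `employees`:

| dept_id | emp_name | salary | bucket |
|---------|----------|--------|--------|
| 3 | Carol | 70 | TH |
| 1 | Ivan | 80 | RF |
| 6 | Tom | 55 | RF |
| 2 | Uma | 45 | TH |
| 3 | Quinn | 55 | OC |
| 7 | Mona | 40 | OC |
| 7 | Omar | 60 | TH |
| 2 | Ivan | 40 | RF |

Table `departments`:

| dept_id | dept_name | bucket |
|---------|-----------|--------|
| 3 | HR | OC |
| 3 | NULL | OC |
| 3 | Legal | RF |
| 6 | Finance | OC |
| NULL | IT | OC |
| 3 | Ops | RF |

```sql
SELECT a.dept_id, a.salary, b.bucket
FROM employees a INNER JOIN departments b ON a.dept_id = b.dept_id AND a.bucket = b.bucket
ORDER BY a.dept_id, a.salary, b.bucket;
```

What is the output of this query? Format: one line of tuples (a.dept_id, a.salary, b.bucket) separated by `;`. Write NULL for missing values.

(3, 55, OC); (3, 55, OC)

INNER JOIN keeps only pairs where the ON condition holds.
Matching on a.dept_id = b.dept_id AND a.bucket = b.bucket. A NULL in a compared column never satisfies the condition.
- a row (dept_id=3, bucket=TH): no match → dropped.
- a row (dept_id=1, bucket=RF): no match → dropped.
- a row (dept_id=6, bucket=RF): no match → dropped.
- a row (dept_id=2, bucket=TH): no match → dropped.
- a row (dept_id=3, bucket=OC): matches 2 b row(s) → 2 output row(s).
- a row (dept_id=7, bucket=OC): no match → dropped.
- a row (dept_id=7, bucket=TH): no match → dropped.
- a row (dept_id=2, bucket=RF): no match → dropped.
After projecting and ordering:
a.dept_id | a.salary | b.bucket
3 | 55 | OC
3 | 55 | OC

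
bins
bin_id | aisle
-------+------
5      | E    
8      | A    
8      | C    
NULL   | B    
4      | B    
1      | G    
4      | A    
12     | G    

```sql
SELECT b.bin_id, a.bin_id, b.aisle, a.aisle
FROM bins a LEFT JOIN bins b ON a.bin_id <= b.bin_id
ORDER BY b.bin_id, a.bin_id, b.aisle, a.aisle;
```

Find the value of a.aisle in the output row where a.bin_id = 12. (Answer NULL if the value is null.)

G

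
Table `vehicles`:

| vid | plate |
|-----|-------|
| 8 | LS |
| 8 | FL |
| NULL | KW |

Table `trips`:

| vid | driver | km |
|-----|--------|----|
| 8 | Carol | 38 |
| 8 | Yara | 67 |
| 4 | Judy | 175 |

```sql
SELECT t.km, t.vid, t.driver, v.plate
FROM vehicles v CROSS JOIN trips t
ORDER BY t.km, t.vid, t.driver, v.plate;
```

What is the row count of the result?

CROSS JOIN pairs every row of `vehicles` with every row of `trips`: 3 × 3 = 9 rows.

9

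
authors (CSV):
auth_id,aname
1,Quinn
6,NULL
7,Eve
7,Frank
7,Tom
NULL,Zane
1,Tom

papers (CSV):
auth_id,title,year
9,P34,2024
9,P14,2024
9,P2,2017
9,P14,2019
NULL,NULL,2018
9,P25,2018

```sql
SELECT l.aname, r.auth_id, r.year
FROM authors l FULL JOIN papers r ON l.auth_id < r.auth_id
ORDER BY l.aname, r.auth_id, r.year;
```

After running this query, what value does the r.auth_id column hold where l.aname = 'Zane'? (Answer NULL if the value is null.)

NULL

FULL OUTER JOIN keeps every row from both sides; unmatched rows get NULL for the other side's columns.
Matching on l.auth_id < r.auth_id. A NULL in a compared column never satisfies the condition.
- l (auth_id=1) pairs with 5 row(s) of r.
- l (auth_id=6) pairs with 5 row(s) of r.
- l (auth_id=7) pairs with 5 row(s) of r.
- l (auth_id=7) pairs with 5 row(s) of r.
- l (auth_id=7) pairs with 5 row(s) of r.
- l (auth_id=NULL) has no partner → padded with NULL.
- l (auth_id=1) pairs with 5 row(s) of r.
- 1 r row(s) had no l match → kept, l columns NULL.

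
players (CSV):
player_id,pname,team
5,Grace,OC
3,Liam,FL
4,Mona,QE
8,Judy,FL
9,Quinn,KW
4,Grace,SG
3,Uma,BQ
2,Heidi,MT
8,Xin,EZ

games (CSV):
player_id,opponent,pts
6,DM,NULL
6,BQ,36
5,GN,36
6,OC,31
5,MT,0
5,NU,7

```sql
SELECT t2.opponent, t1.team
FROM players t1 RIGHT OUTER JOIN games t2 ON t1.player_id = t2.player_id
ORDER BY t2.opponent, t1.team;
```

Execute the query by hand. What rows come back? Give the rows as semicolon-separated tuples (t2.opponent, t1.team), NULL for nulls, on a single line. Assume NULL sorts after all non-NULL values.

RIGHT JOIN keeps every row from `games`; unmatched rows get NULL for `players`'s columns.
Matching on t1.player_id = t2.player_id.
Matched pairs: 3; unmatched t2 rows kept: 3.

(BQ, NULL); (DM, NULL); (GN, OC); (MT, OC); (NU, OC); (OC, NULL)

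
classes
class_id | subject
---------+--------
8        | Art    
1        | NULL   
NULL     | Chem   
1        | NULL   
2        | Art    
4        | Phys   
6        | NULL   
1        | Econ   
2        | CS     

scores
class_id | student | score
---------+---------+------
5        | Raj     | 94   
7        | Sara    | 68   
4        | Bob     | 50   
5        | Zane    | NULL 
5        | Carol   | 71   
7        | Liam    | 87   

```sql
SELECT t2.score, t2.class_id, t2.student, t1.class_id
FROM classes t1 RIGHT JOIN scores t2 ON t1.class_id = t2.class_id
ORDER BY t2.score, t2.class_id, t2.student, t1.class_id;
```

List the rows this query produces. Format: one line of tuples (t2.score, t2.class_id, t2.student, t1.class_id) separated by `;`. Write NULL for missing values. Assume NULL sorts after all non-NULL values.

RIGHT JOIN keeps every row from `scores`; unmatched rows get NULL for `classes`'s columns.
Matching on t1.class_id = t2.class_id. A NULL in a compared column never satisfies the condition.
Matched pairs: 1; unmatched t2 rows kept: 5.

(50, 4, Bob, 4); (68, 7, Sara, NULL); (71, 5, Carol, NULL); (87, 7, Liam, NULL); (94, 5, Raj, NULL); (NULL, 5, Zane, NULL)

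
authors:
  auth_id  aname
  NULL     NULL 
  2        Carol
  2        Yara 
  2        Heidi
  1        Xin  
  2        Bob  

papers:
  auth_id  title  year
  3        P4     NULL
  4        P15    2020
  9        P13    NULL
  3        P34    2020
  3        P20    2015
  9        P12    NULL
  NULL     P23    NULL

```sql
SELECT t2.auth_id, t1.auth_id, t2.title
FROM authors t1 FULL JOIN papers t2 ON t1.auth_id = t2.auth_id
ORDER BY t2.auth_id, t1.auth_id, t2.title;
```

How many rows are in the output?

FULL OUTER JOIN keeps every row from both sides; unmatched rows get NULL for the other side's columns.
Matching on t1.auth_id = t2.auth_id. A NULL in a compared column never satisfies the condition.
Matched pairs: 0; unmatched t1 rows kept: 6; unmatched t2 rows kept: 7.
Total: 0 matched + 13 padded = 13 rows.

13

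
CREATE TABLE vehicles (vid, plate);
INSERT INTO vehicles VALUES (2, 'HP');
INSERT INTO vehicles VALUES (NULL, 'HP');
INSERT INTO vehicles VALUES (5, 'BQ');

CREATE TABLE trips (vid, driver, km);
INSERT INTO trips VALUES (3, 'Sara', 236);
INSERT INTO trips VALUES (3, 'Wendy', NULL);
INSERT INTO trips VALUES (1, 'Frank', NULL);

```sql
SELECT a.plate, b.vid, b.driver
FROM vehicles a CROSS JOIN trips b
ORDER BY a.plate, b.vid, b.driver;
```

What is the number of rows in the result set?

CROSS JOIN pairs every row of `vehicles` with every row of `trips`: 3 × 3 = 9 rows.

9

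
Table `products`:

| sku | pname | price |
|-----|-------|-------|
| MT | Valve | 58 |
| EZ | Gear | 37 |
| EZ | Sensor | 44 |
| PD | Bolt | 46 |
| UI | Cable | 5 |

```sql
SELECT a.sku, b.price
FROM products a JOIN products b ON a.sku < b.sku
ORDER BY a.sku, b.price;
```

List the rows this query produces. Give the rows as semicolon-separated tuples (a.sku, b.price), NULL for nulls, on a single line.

(EZ, 5); (EZ, 5); (EZ, 46); (EZ, 46); (EZ, 58); (EZ, 58); (MT, 5); (MT, 46); (PD, 5)

INNER JOIN keeps only pairs where the ON condition holds.
Matching on a.sku < b.sku.
- sku=MT: 2 matching b row(s), so 2 row(s) emitted.
- sku=EZ: 3 matching b row(s), so 3 row(s) emitted.
- sku=EZ: 3 matching b row(s), so 3 row(s) emitted.
- sku=PD: 1 matching b row(s), so 1 row(s) emitted.
- sku=UI: no matching b row, dropped.
After projecting and ordering:
a.sku | b.price
EZ | 5
EZ | 5
EZ | 46
EZ | 46
EZ | 58
EZ | 58
MT | 5
MT | 46
PD | 5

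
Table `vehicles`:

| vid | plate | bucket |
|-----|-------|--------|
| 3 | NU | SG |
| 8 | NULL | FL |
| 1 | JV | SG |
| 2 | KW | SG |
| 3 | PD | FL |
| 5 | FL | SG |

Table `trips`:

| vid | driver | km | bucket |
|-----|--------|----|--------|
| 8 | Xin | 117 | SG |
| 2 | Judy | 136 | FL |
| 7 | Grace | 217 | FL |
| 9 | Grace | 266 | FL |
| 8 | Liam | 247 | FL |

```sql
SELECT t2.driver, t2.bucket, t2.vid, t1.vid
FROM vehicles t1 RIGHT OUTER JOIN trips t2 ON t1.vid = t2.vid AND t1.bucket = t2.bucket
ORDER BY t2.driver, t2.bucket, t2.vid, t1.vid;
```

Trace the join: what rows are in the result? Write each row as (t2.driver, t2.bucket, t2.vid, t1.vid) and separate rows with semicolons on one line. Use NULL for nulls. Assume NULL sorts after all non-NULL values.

(Grace, FL, 7, NULL); (Grace, FL, 9, NULL); (Judy, FL, 2, NULL); (Liam, FL, 8, 8); (Xin, SG, 8, NULL)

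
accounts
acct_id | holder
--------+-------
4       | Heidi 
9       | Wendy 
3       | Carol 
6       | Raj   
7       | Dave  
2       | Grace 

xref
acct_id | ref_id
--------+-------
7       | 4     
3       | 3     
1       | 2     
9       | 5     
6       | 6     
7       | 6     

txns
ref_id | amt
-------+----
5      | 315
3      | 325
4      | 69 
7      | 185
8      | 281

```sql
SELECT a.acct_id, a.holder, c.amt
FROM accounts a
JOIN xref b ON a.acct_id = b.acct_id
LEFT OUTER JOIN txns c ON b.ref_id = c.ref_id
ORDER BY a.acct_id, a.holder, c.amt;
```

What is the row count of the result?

5

Step 1 — a INNER JOIN b on acct_id → 5 row(s).
Then LEFT JOIN `txns c` on ref_id: each of those 5 rows is kept; rows whose b.ref_id has no match in c get NULL for c's columns.
Result: 5 row(s).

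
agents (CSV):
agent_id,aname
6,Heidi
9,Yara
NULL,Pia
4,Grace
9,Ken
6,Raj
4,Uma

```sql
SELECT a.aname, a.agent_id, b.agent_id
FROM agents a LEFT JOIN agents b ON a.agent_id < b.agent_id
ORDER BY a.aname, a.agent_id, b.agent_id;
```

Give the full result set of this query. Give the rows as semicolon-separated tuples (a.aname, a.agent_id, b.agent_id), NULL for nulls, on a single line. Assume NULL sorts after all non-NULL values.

(Grace, 4, 6); (Grace, 4, 6); (Grace, 4, 9); (Grace, 4, 9); (Heidi, 6, 9); (Heidi, 6, 9); (Ken, 9, NULL); (Pia, NULL, NULL); (Raj, 6, 9); (Raj, 6, 9); (Uma, 4, 6); (Uma, 4, 6); (Uma, 4, 9); (Uma, 4, 9); (Yara, 9, NULL)

LEFT JOIN keeps every row from `agents a`; unmatched rows get NULL for `agents b`'s columns.
Matching on a.agent_id < b.agent_id. A NULL in a compared column never satisfies the condition.
- agent_id=6: 2 matching b row(s), so 2 row(s) emitted.
- agent_id=9: no b row matches, row kept with b columns NULL.
- agent_id=NULL: no b row matches, row kept with b columns NULL.
- agent_id=4: 4 matching b row(s), so 4 row(s) emitted.
- agent_id=9: no b row matches, row kept with b columns NULL.
- agent_id=6: 2 matching b row(s), so 2 row(s) emitted.
- agent_id=4: 4 matching b row(s), so 4 row(s) emitted.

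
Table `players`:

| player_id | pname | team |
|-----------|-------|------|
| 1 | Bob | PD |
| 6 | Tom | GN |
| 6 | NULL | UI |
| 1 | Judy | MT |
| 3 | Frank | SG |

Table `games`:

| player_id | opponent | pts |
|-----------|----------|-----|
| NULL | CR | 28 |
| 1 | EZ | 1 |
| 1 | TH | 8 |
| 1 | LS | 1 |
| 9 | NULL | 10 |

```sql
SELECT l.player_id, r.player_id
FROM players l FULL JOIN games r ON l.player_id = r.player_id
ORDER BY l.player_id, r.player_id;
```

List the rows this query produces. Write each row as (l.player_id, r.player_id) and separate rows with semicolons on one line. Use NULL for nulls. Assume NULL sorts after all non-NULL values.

FULL OUTER JOIN keeps every row from both sides; unmatched rows get NULL for the other side's columns.
Matching on l.player_id = r.player_id. A NULL in a compared column never satisfies the condition.
- player_id=1: 3 matching r row(s), so 3 row(s) emitted.
- player_id=6: no r row matches, row kept with r columns NULL.
- player_id=6: no r row matches, row kept with r columns NULL.
- player_id=1: 3 matching r row(s), so 3 row(s) emitted.
- player_id=3: no r row matches, row kept with r columns NULL.
- 2 row(s) from r found no l partner → padded with NULL.

(1, 1); (1, 1); (1, 1); (1, 1); (1, 1); (1, 1); (3, NULL); (6, NULL); (6, NULL); (NULL, 9); (NULL, NULL)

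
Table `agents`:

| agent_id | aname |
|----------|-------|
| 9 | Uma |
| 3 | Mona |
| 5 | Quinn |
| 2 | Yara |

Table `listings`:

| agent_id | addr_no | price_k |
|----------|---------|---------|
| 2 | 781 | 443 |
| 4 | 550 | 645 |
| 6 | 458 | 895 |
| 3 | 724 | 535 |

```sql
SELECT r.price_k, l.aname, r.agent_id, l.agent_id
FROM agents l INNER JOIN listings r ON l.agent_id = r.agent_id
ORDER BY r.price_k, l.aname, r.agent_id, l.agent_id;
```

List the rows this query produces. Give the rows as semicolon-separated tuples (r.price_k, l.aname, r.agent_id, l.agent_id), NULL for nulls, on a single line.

(443, Yara, 2, 2); (535, Mona, 3, 3)

INNER JOIN keeps only pairs where the ON condition holds.
Matching on l.agent_id = r.agent_id.
Matched pairs: 2.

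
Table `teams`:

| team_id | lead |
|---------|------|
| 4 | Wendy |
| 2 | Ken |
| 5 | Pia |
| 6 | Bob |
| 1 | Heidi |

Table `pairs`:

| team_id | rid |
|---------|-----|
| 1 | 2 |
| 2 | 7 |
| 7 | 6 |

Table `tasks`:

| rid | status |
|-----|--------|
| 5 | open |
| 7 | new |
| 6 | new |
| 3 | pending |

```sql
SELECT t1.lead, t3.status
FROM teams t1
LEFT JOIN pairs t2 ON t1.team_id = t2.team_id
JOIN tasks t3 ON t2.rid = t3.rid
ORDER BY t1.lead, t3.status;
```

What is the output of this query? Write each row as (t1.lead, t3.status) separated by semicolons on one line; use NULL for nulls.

Step 1 — t1 LEFT JOIN t2 on team_id → 5 row(s).
Then INNER JOIN `tasks t3` on rid: keep only rows whose t2.rid appears in t3.

(Ken, new)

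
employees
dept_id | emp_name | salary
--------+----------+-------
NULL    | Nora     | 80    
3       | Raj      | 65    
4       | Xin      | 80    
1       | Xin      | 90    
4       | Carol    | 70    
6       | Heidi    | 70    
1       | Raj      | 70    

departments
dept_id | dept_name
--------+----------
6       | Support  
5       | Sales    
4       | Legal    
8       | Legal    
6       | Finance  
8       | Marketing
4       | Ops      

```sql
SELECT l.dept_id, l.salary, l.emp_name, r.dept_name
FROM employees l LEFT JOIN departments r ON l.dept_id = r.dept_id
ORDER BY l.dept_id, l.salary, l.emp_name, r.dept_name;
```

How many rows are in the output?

LEFT JOIN keeps every row from `employees`; unmatched rows get NULL for `departments`'s columns.
Matching on l.dept_id = r.dept_id. A NULL in a compared column never satisfies the condition.
- l (dept_id=NULL) has no partner → padded with NULL.
- l (dept_id=3) has no partner → padded with NULL.
- l (dept_id=4) pairs with 2 row(s) of r.
- l (dept_id=1) has no partner → padded with NULL.
- l (dept_id=4) pairs with 2 row(s) of r.
- l (dept_id=6) pairs with 2 row(s) of r.
- l (dept_id=1) has no partner → padded with NULL.
Total: 6 matched + 4 padded = 10 rows.

10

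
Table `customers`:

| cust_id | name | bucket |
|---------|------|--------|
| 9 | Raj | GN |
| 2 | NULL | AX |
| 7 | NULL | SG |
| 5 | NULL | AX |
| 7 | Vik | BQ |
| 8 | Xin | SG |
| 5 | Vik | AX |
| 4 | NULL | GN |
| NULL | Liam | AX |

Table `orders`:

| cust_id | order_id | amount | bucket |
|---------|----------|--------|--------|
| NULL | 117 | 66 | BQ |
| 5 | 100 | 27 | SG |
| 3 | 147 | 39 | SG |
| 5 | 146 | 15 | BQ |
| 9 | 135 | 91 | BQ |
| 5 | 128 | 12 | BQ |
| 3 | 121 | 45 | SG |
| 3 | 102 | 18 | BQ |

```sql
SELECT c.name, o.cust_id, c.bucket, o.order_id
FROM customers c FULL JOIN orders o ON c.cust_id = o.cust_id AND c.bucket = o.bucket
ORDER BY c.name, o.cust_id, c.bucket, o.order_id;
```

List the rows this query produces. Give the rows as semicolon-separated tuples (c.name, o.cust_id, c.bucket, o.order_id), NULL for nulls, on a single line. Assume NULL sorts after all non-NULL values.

(Liam, NULL, AX, NULL); (Raj, NULL, GN, NULL); (Vik, NULL, AX, NULL); (Vik, NULL, BQ, NULL); (Xin, NULL, SG, NULL); (NULL, 3, NULL, 102); (NULL, 3, NULL, 121); (NULL, 3, NULL, 147); (NULL, 5, NULL, 100); (NULL, 5, NULL, 128); (NULL, 5, NULL, 146); (NULL, 9, NULL, 135); (NULL, NULL, AX, NULL); (NULL, NULL, AX, NULL); (NULL, NULL, GN, NULL); (NULL, NULL, SG, NULL); (NULL, NULL, NULL, 117)

FULL OUTER JOIN keeps every row from both sides; unmatched rows get NULL for the other side's columns.
Matching on c.cust_id = o.cust_id AND c.bucket = o.bucket. A NULL in a compared column never satisfies the condition.
Matched pairs: 0; unmatched c rows kept: 9; unmatched o rows kept: 8.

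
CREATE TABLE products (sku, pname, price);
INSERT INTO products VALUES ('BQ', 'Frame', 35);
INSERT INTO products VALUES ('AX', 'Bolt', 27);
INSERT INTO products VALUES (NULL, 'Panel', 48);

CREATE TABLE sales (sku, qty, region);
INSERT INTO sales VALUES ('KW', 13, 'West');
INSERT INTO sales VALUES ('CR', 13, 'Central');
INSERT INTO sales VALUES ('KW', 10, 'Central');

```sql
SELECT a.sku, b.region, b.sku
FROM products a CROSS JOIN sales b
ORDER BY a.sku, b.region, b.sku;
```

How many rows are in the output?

9

CROSS JOIN pairs every row of `products` with every row of `sales`: 3 × 3 = 9 rows.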